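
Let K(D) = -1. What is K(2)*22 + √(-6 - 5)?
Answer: -22 + I*√11 ≈ -22.0 + 3.3166*I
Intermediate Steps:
K(2)*22 + √(-6 - 5) = -1*22 + √(-6 - 5) = -22 + √(-11) = -22 + I*√11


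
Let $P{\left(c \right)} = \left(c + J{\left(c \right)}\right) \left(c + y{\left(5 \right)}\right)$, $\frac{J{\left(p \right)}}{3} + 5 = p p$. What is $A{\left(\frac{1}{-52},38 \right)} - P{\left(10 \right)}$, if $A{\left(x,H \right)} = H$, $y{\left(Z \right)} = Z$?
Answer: $-4387$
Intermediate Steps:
$J{\left(p \right)} = -15 + 3 p^{2}$ ($J{\left(p \right)} = -15 + 3 p p = -15 + 3 p^{2}$)
$P{\left(c \right)} = \left(5 + c\right) \left(-15 + c + 3 c^{2}\right)$ ($P{\left(c \right)} = \left(c + \left(-15 + 3 c^{2}\right)\right) \left(c + 5\right) = \left(-15 + c + 3 c^{2}\right) \left(5 + c\right) = \left(5 + c\right) \left(-15 + c + 3 c^{2}\right)$)
$A{\left(\frac{1}{-52},38 \right)} - P{\left(10 \right)} = 38 - \left(-75 - 100 + 3 \cdot 10^{3} + 16 \cdot 10^{2}\right) = 38 - \left(-75 - 100 + 3 \cdot 1000 + 16 \cdot 100\right) = 38 - \left(-75 - 100 + 3000 + 1600\right) = 38 - 4425 = -4387$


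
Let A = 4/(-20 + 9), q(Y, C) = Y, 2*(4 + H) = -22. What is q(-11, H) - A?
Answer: -117/11 ≈ -10.636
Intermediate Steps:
H = -15 (H = -4 + (1/2)*(-22) = -4 - 11 = -15)
A = -4/11 (A = 4/(-11) = 4*(-1/11) = -4/11 ≈ -0.36364)
q(-11, H) - A = -11 - 1*(-4/11) = -11 + 4/11 = -117/11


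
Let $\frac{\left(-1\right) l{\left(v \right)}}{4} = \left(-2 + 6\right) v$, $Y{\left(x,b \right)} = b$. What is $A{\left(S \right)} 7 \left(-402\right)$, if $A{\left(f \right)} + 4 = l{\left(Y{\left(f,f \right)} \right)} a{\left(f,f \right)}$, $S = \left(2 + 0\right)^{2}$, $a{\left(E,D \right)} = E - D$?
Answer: $11256$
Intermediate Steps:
$l{\left(v \right)} = - 16 v$ ($l{\left(v \right)} = - 4 \left(-2 + 6\right) v = - 4 \cdot 4 v = - 16 v$)
$S = 4$ ($S = 2^{2} = 4$)
$A{\left(f \right)} = -4$ ($A{\left(f \right)} = -4 + - 16 f \left(f - f\right) = -4 + - 16 f 0 = -4 + 0 = -4$)
$A{\left(S \right)} 7 \left(-402\right) = \left(-4\right) 7 \left(-402\right) = \left(-28\right) \left(-402\right) = 11256$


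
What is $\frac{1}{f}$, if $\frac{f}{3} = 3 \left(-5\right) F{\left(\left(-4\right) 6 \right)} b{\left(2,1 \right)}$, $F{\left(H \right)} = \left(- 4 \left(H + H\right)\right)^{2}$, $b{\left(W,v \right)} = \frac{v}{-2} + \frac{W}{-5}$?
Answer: $\frac{1}{1492992} \approx 6.698 \cdot 10^{-7}$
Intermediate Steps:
$b{\left(W,v \right)} = - \frac{v}{2} - \frac{W}{5}$ ($b{\left(W,v \right)} = v \left(- \frac{1}{2}\right) + W \left(- \frac{1}{5}\right) = - \frac{v}{2} - \frac{W}{5}$)
$F{\left(H \right)} = 64 H^{2}$ ($F{\left(H \right)} = \left(- 4 \cdot 2 H\right)^{2} = \left(- 8 H\right)^{2} = 64 H^{2}$)
$f = 1492992$ ($f = 3 \cdot 3 \left(-5\right) 64 \left(\left(-4\right) 6\right)^{2} \left(\left(- \frac{1}{2}\right) 1 - \frac{2}{5}\right) = 3 - 15 \cdot 64 \left(-24\right)^{2} \left(- \frac{1}{2} - \frac{2}{5}\right) = 3 - 15 \cdot 64 \cdot 576 \left(- \frac{9}{10}\right) = 3 \left(-15\right) 36864 \left(- \frac{9}{10}\right) = 3 \left(\left(-552960\right) \left(- \frac{9}{10}\right)\right) = 3 \cdot 497664 = 1492992$)
$\frac{1}{f} = \frac{1}{1492992}$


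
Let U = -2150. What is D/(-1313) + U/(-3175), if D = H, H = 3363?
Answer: -314183/166751 ≈ -1.8841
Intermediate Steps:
D = 3363
D/(-1313) + U/(-3175) = 3363/(-1313) - 2150/(-3175) = 3363*(-1/1313) - 2150*(-1/3175) = -3363/1313 + 86/127 = -314183/166751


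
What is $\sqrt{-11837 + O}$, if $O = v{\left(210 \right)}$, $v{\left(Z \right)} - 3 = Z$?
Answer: $2 i \sqrt{2906} \approx 107.81 i$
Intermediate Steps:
$v{\left(Z \right)} = 3 + Z$
$O = 213$ ($O = 3 + 210 = 213$)
$\sqrt{-11837 + O} = \sqrt{-11837 + 213} = \sqrt{-11624} = 2 i \sqrt{2906}$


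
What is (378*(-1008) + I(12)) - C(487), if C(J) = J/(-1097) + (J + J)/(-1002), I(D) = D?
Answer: -209402273938/549597 ≈ -3.8101e+5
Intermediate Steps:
C(J) = -1598*J/549597 (C(J) = J*(-1/1097) + (2*J)*(-1/1002) = -J/1097 - J/501 = -1598*J/549597)
(378*(-1008) + I(12)) - C(487) = (378*(-1008) + 12) - (-1598)*487/549597 = (-381024 + 12) - 1*(-778226/549597) = -381012 + 778226/549597 = -209402273938/549597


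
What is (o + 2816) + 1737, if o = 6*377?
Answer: 6815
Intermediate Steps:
o = 2262
(o + 2816) + 1737 = (2262 + 2816) + 1737 = 5078 + 1737 = 6815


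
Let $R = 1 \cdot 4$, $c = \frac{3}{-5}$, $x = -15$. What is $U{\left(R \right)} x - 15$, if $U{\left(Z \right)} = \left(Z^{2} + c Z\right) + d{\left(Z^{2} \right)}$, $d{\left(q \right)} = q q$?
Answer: $-4059$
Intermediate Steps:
$c = - \frac{3}{5}$ ($c = 3 \left(- \frac{1}{5}\right) = - \frac{3}{5} \approx -0.6$)
$d{\left(q \right)} = q^{2}$
$R = 4$
$U{\left(Z \right)} = Z^{2} + Z^{4} - \frac{3 Z}{5}$ ($U{\left(Z \right)} = \left(Z^{2} - \frac{3 Z}{5}\right) + \left(Z^{2}\right)^{2} = \left(Z^{2} - \frac{3 Z}{5}\right) + Z^{4} = Z^{2} + Z^{4} - \frac{3 Z}{5}$)
$U{\left(R \right)} x - 15 = 4 \left(- \frac{3}{5} + 4 + 4^{3}\right) \left(-15\right) - 15 = 4 \left(- \frac{3}{5} + 4 + 64\right) \left(-15\right) - 15 = 4 \cdot \frac{337}{5} \left(-15\right) - 15 = \frac{1348}{5} \left(-15\right) - 15 = -4044 - 15 = -4059$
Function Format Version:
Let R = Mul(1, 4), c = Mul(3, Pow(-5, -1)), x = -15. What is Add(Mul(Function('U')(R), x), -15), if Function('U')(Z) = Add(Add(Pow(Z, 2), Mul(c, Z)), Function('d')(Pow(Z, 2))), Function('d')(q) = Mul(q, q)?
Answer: -4059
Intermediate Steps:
c = Rational(-3, 5) (c = Mul(3, Rational(-1, 5)) = Rational(-3, 5) ≈ -0.60000)
Function('d')(q) = Pow(q, 2)
R = 4
Function('U')(Z) = Add(Pow(Z, 2), Pow(Z, 4), Mul(Rational(-3, 5), Z)) (Function('U')(Z) = Add(Add(Pow(Z, 2), Mul(Rational(-3, 5), Z)), Pow(Pow(Z, 2), 2)) = Add(Add(Pow(Z, 2), Mul(Rational(-3, 5), Z)), Pow(Z, 4)) = Add(Pow(Z, 2), Pow(Z, 4), Mul(Rational(-3, 5), Z)))
Add(Mul(Function('U')(R), x), -15) = Add(Mul(Mul(4, Add(Rational(-3, 5), 4, Pow(4, 3))), -15), -15) = Add(Mul(Mul(4, Add(Rational(-3, 5), 4, 64)), -15), -15) = Add(Mul(Mul(4, Rational(337, 5)), -15), -15) = Add(Mul(Rational(1348, 5), -15), -15) = Add(-4044, -15) = -4059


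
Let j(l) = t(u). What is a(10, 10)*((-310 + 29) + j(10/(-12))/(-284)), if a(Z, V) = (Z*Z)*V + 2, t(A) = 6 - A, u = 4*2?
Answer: -19990401/71 ≈ -2.8156e+5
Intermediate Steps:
u = 8
a(Z, V) = 2 + V*Z² (a(Z, V) = Z²*V + 2 = V*Z² + 2 = 2 + V*Z²)
j(l) = -2 (j(l) = 6 - 1*8 = 6 - 8 = -2)
a(10, 10)*((-310 + 29) + j(10/(-12))/(-284)) = (2 + 10*10²)*((-310 + 29) - 2/(-284)) = (2 + 10*100)*(-281 - 2*(-1/284)) = (2 + 1000)*(-281 + 1/142) = 1002*(-39901/142) = -19990401/71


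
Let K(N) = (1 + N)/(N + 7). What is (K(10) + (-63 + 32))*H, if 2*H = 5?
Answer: -1290/17 ≈ -75.882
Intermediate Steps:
H = 5/2 (H = (1/2)*5 = 5/2 ≈ 2.5000)
K(N) = (1 + N)/(7 + N)
(K(10) + (-63 + 32))*H = ((1 + 10)/(7 + 10) + (-63 + 32))*(5/2) = (11/17 - 31)*(5/2) = -516/17*5/2 = -1290/17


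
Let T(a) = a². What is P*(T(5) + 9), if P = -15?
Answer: -510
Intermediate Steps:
P*(T(5) + 9) = -15*(5² + 9) = -15*(25 + 9) = -15*34 = -510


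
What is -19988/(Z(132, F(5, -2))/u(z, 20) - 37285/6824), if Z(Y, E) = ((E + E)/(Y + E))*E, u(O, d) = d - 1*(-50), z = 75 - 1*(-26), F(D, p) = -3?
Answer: 10804166240/2952287 ≈ 3659.6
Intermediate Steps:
z = 101 (z = 75 + 26 = 101)
u(O, d) = 50 + d (u(O, d) = d + 50 = 50 + d)
Z(Y, E) = 2*E**2/(E + Y) (Z(Y, E) = ((2*E)/(E + Y))*E = (2*E/(E + Y))*E = 2*E**2/(E + Y))
-19988/(Z(132, F(5, -2))/u(z, 20) - 37285/6824) = -19988/((2*(-3)**2/(-3 + 132))/(50 + 20) - 37285/6824) = -19988/((2*9/129)/70 - 37285*1/6824) = -19988/((2*9*(1/129))*(1/70) - 37285/6824) = -19988/((6/43)*(1/70) - 37285/6824) = -19988/(3/1505 - 37285/6824) = -19988/(-56093453/10270120) = -19988*(-10270120/56093453) = 10804166240/2952287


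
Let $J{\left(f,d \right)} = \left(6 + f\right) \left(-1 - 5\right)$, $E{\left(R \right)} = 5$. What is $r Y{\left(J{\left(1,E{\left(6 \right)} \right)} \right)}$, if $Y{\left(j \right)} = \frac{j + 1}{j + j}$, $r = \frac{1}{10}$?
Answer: $\frac{41}{840} \approx 0.04881$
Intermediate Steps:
$J{\left(f,d \right)} = -36 - 6 f$ ($J{\left(f,d \right)} = \left(6 + f\right) \left(-6\right) = -36 - 6 f$)
$r = \frac{1}{10} \approx 0.1$
$Y{\left(j \right)} = \frac{1 + j}{2 j}$
$r Y{\left(J{\left(1,E{\left(6 \right)} \right)} \right)} = \frac{\frac{1}{2} \frac{1}{-36 - 6} \left(1 - 42\right)}{10} = \frac{\frac{1}{2} \frac{1}{-42} \left(1 - 42\right)}{10} = \frac{\frac{1}{2} \left(- \frac{1}{42}\right) \left(-41\right)}{10} = \frac{1}{10} \cdot \frac{41}{84} = \frac{41}{840}$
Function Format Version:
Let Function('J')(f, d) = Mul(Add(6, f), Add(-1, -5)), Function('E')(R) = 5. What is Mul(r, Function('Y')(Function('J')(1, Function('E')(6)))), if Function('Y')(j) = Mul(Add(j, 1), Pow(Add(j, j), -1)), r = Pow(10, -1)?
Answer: Rational(41, 840) ≈ 0.048810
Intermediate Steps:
Function('J')(f, d) = Add(-36, Mul(-6, f)) (Function('J')(f, d) = Mul(Add(6, f), -6) = Add(-36, Mul(-6, f)))
r = Rational(1, 10) ≈ 0.10000
Function('Y')(j) = Mul(Rational(1, 2), Pow(j, -1), Add(1, j)) (Function('Y')(j) = Mul(Add(1, j), Pow(Mul(2, j), -1)) = Mul(Add(1, j), Mul(Rational(1, 2), Pow(j, -1))) = Mul(Rational(1, 2), Pow(j, -1), Add(1, j)))
Mul(r, Function('Y')(Function('J')(1, Function('E')(6)))) = Mul(Rational(1, 10), Mul(Rational(1, 2), Pow(Add(-36, Mul(-6, 1)), -1), Add(1, Add(-36, Mul(-6, 1))))) = Mul(Rational(1, 10), Mul(Rational(1, 2), Pow(Add(-36, -6), -1), Add(1, Add(-36, -6)))) = Mul(Rational(1, 10), Mul(Rational(1, 2), Pow(-42, -1), Add(1, -42))) = Mul(Rational(1, 10), Mul(Rational(1, 2), Rational(-1, 42), -41)) = Mul(Rational(1, 10), Rational(41, 84)) = Rational(41, 840)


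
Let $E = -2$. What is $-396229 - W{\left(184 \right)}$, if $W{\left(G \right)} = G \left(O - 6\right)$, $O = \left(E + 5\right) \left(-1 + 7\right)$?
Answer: $-398437$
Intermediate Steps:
$O = 18$ ($O = \left(-2 + 5\right) \left(-1 + 7\right) = 3 \cdot 6 = 18$)
$W{\left(G \right)} = 12 G$ ($W{\left(G \right)} = G \left(18 - 6\right) = G 12 = 12 G$)
$-396229 - W{\left(184 \right)} = -396229 - 12 \cdot 184 = -396229 - 2208 = -398437$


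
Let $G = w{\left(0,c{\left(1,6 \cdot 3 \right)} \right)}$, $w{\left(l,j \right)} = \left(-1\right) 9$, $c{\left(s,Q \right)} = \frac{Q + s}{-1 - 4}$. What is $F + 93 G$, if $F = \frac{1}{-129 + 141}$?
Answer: $- \frac{10043}{12} \approx -836.92$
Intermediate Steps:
$c{\left(s,Q \right)} = - \frac{Q}{5} - \frac{s}{5}$ ($c{\left(s,Q \right)} = \frac{Q + s}{-5} = \left(Q + s\right) \left(- \frac{1}{5}\right) = - \frac{Q}{5} - \frac{s}{5}$)
$w{\left(l,j \right)} = -9$
$F = \frac{1}{12} \approx 0.083333$
$G = -9$
$F + 93 G = \frac{1}{12} + 93 \left(-9\right) = \frac{1}{12} - 837 = - \frac{10043}{12}$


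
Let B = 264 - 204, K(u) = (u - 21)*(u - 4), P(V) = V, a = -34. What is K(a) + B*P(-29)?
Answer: 350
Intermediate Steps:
K(u) = (-21 + u)*(-4 + u)
B = 60
K(a) + B*P(-29) = (84 + (-34)² - 25*(-34)) + 60*(-29) = (84 + 1156 + 850) - 1740 = 2090 - 1740 = 350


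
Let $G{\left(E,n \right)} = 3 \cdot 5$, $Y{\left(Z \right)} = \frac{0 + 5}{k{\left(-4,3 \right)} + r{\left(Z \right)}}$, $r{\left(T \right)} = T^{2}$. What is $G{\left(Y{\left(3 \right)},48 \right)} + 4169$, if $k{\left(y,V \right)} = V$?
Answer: $4184$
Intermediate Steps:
$Y{\left(Z \right)} = \frac{5}{3 + Z^{2}}$ ($Y{\left(Z \right)} = \frac{0 + 5}{3 + Z^{2}} = \frac{5}{3 + Z^{2}}$)
$G{\left(E,n \right)} = 15$
$G{\left(Y{\left(3 \right)},48 \right)} + 4169 = 15 + 4169 = 4184$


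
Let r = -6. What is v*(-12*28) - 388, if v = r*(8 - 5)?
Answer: 5660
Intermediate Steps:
v = -18 (v = -6*(8 - 5) = -6*3 = -18)
v*(-12*28) - 388 = -(-216)*28 - 388 = -18*(-336) - 388 = 6048 - 388 = 5660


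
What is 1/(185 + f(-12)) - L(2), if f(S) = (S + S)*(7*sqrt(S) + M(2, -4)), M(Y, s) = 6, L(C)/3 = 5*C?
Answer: -10211029/340369 + 336*I*sqrt(3)/340369 ≈ -30.0 + 0.0017098*I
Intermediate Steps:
L(C) = 15*C (L(C) = 3*(5*C) = 15*C)
f(S) = 2*S*(6 + 7*sqrt(S)) (f(S) = (S + S)*(7*sqrt(S) + 6) = (2*S)*(6 + 7*sqrt(S)) = 2*S*(6 + 7*sqrt(S)))
1/(185 + f(-12)) - L(2) = 1/(185 + (12*(-12) + 14*(-12)**(3/2))) - 15*2 = 1/(185 + (-144 + 14*(-24*I*sqrt(3)))) - 1*30 = 1/(185 + (-144 - 336*I*sqrt(3))) - 30 = 1/(41 - 336*I*sqrt(3)) - 30 = -30 + 1/(41 - 336*I*sqrt(3))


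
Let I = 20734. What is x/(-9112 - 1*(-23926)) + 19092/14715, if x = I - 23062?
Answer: 4603192/4036815 ≈ 1.1403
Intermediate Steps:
x = -2328 (x = 20734 - 23062 = -2328)
x/(-9112 - 1*(-23926)) + 19092/14715 = -2328/(-9112 - 1*(-23926)) + 19092/14715 = -2328/(-9112 + 23926) + 19092*(1/14715) = -2328/14814 + 6364/4905 = -2328*1/14814 + 6364/4905 = -388/2469 + 6364/4905 = 4603192/4036815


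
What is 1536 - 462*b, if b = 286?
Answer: -130596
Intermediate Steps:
1536 - 462*b = 1536 - 462*286 = 1536 - 132132 = -130596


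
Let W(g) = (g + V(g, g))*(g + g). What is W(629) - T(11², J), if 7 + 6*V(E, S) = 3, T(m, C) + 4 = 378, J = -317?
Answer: 2370208/3 ≈ 7.9007e+5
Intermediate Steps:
T(m, C) = 374 (T(m, C) = -4 + 378 = 374)
V(E, S) = -⅔ (V(E, S) = -7/6 + (⅙)*3 = -7/6 + ½ = -⅔)
W(g) = 2*g*(-⅔ + g) (W(g) = (g - ⅔)*(g + g) = (-⅔ + g)*(2*g) = 2*g*(-⅔ + g))
W(629) - T(11², J) = (⅔)*629*(-2 + 3*629) - 1*374 = (⅔)*629*(-2 + 1887) - 374 = (⅔)*629*1885 - 374 = 2371330/3 - 374 = 2370208/3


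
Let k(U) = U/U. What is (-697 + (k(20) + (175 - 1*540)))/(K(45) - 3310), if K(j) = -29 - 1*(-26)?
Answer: 1061/3313 ≈ 0.32025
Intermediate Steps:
k(U) = 1
K(j) = -3 (K(j) = -29 + 26 = -3)
(-697 + (k(20) + (175 - 1*540)))/(K(45) - 3310) = (-697 + (1 + (175 - 1*540)))/(-3 - 3310) = (-697 + (1 + (175 - 540)))/(-3313) = (-697 + (1 - 365))*(-1/3313) = (-697 - 364)*(-1/3313) = -1061*(-1/3313) = 1061/3313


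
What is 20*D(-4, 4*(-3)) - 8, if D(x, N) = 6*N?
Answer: -1448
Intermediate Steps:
20*D(-4, 4*(-3)) - 8 = 20*(6*(4*(-3))) - 8 = 20*(6*(-12)) - 8 = 20*(-72) - 8 = -1440 - 8 = -1448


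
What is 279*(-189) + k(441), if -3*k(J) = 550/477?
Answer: -75458611/1431 ≈ -52731.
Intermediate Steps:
k(J) = -550/1431 (k(J) = -550/(3*477) = -1/3*550/477 = -550/1431)
279*(-189) + k(441) = 279*(-189) - 550/1431 = -52731 - 550/1431 = -75458611/1431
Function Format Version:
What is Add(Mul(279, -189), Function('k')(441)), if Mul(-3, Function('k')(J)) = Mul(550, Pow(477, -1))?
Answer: Rational(-75458611, 1431) ≈ -52731.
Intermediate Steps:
Function('k')(J) = Rational(-550, 1431) (Function('k')(J) = Mul(Rational(-1, 3), Mul(550, Pow(477, -1))) = Mul(Rational(-1, 3), Mul(550, Rational(1, 477))) = Mul(Rational(-1, 3), Rational(550, 477)) = Rational(-550, 1431))
Add(Mul(279, -189), Function('k')(441)) = Add(Mul(279, -189), Rational(-550, 1431)) = Add(-52731, Rational(-550, 1431)) = Rational(-75458611, 1431)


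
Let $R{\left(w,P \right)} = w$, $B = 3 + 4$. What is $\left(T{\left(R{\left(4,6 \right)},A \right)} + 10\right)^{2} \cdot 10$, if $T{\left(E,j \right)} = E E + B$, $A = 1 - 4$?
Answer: $10890$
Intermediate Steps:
$B = 7$
$A = -3$ ($A = 1 - 4 = -3$)
$T{\left(E,j \right)} = 7 + E^{2}$ ($T{\left(E,j \right)} = E E + 7 = E^{2} + 7 = 7 + E^{2}$)
$\left(T{\left(R{\left(4,6 \right)},A \right)} + 10\right)^{2} \cdot 10 = \left(\left(7 + 4^{2}\right) + 10\right)^{2} \cdot 10 = \left(\left(7 + 16\right) + 10\right)^{2} \cdot 10 = \left(23 + 10\right)^{2} \cdot 10 = 33^{2} \cdot 10 = 1089 \cdot 10 = 10890$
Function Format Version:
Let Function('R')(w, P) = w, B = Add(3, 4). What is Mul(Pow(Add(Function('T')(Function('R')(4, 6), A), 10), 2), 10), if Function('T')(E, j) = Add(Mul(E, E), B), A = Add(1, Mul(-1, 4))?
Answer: 10890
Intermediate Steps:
B = 7
A = -3 (A = Add(1, -4) = -3)
Function('T')(E, j) = Add(7, Pow(E, 2)) (Function('T')(E, j) = Add(Mul(E, E), 7) = Add(Pow(E, 2), 7) = Add(7, Pow(E, 2)))
Mul(Pow(Add(Function('T')(Function('R')(4, 6), A), 10), 2), 10) = Mul(Pow(Add(Add(7, Pow(4, 2)), 10), 2), 10) = Mul(Pow(Add(Add(7, 16), 10), 2), 10) = Mul(Pow(Add(23, 10), 2), 10) = Mul(Pow(33, 2), 10) = Mul(1089, 10) = 10890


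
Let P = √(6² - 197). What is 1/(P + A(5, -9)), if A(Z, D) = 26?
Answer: 26/837 - I*√161/837 ≈ 0.031063 - 0.01516*I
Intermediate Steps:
P = I*√161 (P = √(36 - 197) = √(-161) = I*√161 ≈ 12.689*I)
1/(P + A(5, -9)) = 1/(I*√161 + 26) = 1/(26 + I*√161)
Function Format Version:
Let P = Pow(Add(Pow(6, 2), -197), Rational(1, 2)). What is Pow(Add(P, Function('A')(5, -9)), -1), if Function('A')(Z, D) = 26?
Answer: Add(Rational(26, 837), Mul(Rational(-1, 837), I, Pow(161, Rational(1, 2)))) ≈ Add(0.031063, Mul(-0.015160, I))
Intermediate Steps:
P = Mul(I, Pow(161, Rational(1, 2))) (P = Pow(Add(36, -197), Rational(1, 2)) = Pow(-161, Rational(1, 2)) = Mul(I, Pow(161, Rational(1, 2))) ≈ Mul(12.689, I))
Pow(Add(P, Function('A')(5, -9)), -1) = Pow(Add(Mul(I, Pow(161, Rational(1, 2))), 26), -1) = Pow(Add(26, Mul(I, Pow(161, Rational(1, 2)))), -1)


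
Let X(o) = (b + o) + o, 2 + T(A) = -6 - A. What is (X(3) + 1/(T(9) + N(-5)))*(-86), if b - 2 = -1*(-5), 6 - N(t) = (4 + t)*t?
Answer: -8901/8 ≈ -1112.6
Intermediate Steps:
N(t) = 6 - t*(4 + t) (N(t) = 6 - (4 + t)*t = 6 - t*(4 + t))
T(A) = -8 - A (T(A) = -2 + (-6 - A) = -8 - A)
b = 7 (b = 2 - 1*(-5) = 2 + 5 = 7)
X(o) = 7 + 2*o (X(o) = (7 + o) + o = 7 + 2*o)
(X(3) + 1/(T(9) + N(-5)))*(-86) = ((7 + 2*3) + 1/((-8 - 1*9) + (6 - 1*(-5)² - 4*(-5))))*(-86) = ((7 + 6) + 1/((-8 - 9) + (6 - 1*25 + 20)))*(-86) = (13 + 1/(-17 + (6 - 25 + 20)))*(-86) = (13 + 1/(-17 + 1))*(-86) = (13 + 1/(-16))*(-86) = (13 - 1/16)*(-86) = (207/16)*(-86) = -8901/8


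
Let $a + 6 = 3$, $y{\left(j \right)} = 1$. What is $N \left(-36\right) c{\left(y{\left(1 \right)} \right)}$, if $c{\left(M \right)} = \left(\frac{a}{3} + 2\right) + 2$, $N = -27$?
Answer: $2916$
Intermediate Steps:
$a = -3$ ($a = -6 + 3 = -3$)
$c{\left(M \right)} = 3$ ($c{\left(M \right)} = \left(- \frac{3}{3} + 2\right) + 2 = \left(\left(-3\right) \frac{1}{3} + 2\right) + 2 = \left(-1 + 2\right) + 2 = 1 + 2 = 3$)
$N \left(-36\right) c{\left(y{\left(1 \right)} \right)} = \left(-27\right) \left(-36\right) 3 = 972 \cdot 3 = 2916$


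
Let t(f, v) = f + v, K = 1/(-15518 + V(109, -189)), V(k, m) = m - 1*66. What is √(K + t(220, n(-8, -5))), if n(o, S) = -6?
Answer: √53240515433/15773 ≈ 14.629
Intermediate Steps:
V(k, m) = -66 + m (V(k, m) = m - 66 = -66 + m)
K = -1/15773 (K = 1/(-15518 + (-66 - 189)) = 1/(-15518 - 255) = 1/(-15773) = -1/15773 ≈ -6.3399e-5)
√(K + t(220, n(-8, -5))) = √(-1/15773 + (220 - 6)) = √(-1/15773 + 214) = √(3375421/15773) = √53240515433/15773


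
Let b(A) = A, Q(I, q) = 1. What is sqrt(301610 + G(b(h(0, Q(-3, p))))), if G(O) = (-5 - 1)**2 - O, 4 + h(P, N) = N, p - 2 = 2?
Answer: sqrt(301649) ≈ 549.23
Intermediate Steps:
p = 4 (p = 2 + 2 = 4)
h(P, N) = -4 + N
G(O) = 36 - O (G(O) = (-6)**2 - O = 36 - O)
sqrt(301610 + G(b(h(0, Q(-3, p))))) = sqrt(301610 + (36 - (-4 + 1))) = sqrt(301610 + (36 - 1*(-3))) = sqrt(301610 + (36 + 3)) = sqrt(301610 + 39) = sqrt(301649)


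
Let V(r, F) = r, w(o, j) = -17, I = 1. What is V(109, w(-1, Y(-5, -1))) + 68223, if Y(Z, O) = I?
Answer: 68332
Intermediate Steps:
Y(Z, O) = 1
V(109, w(-1, Y(-5, -1))) + 68223 = 109 + 68223 = 68332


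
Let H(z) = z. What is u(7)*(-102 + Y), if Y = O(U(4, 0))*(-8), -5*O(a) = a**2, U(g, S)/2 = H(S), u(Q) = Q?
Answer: -714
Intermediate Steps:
U(g, S) = 2*S
O(a) = -a**2/5
Y = 0 (Y = -(2*0)**2/5*(-8) = -1/5*0**2*(-8) = -1/5*0*(-8) = 0*(-8) = 0)
u(7)*(-102 + Y) = 7*(-102 + 0) = 7*(-102) = -714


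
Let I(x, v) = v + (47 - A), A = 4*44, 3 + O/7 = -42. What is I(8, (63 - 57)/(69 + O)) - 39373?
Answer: -1619583/41 ≈ -39502.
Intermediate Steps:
O = -315 (O = -21 + 7*(-42) = -21 - 294 = -315)
A = 176
I(x, v) = -129 + v (I(x, v) = v + (47 - 1*176) = v + (47 - 176) = v - 129 = -129 + v)
I(8, (63 - 57)/(69 + O)) - 39373 = (-129 + (63 - 57)/(69 - 315)) - 39373 = (-129 + 6/(-246)) - 39373 = (-129 + 6*(-1/246)) - 39373 = (-129 - 1/41) - 39373 = -5290/41 - 39373 = -1619583/41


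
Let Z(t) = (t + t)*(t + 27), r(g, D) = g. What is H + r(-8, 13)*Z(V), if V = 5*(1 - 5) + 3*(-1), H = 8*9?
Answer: 1544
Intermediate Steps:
H = 72
V = -23 (V = 5*(-4) - 3 = -20 - 3 = -23)
Z(t) = 2*t*(27 + t) (Z(t) = (2*t)*(27 + t) = 2*t*(27 + t))
H + r(-8, 13)*Z(V) = 72 - 16*(-23)*(27 - 23) = 72 - 16*(-23)*4 = 72 - 8*(-184) = 72 + 1472 = 1544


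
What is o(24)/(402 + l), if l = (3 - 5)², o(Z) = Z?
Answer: 12/203 ≈ 0.059113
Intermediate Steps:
l = 4 (l = (-2)² = 4)
o(24)/(402 + l) = 24/(402 + 4) = 24/406 = 24*(1/406) = 12/203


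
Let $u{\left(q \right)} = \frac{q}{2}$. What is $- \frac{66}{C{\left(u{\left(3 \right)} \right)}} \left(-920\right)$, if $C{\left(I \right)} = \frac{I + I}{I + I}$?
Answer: $60720$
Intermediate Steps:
$u{\left(q \right)} = \frac{q}{2}$ ($u{\left(q \right)} = q \frac{1}{2} = \frac{q}{2}$)
$C{\left(I \right)} = 1$ ($C{\left(I \right)} = \frac{2 I}{2 I} = 2 I \frac{1}{2 I} = 1$)
$- \frac{66}{C{\left(u{\left(3 \right)} \right)}} \left(-920\right) = - \frac{66}{1} \left(-920\right) = \left(-66\right) 1 \left(-920\right) = \left(-66\right) \left(-920\right) = 60720$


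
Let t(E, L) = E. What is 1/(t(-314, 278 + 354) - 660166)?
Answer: -1/660480 ≈ -1.5141e-6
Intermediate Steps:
1/(t(-314, 278 + 354) - 660166) = 1/(-314 - 660166) = 1/(-660480) = -1/660480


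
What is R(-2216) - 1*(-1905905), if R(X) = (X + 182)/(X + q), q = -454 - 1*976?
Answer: 3474465832/1823 ≈ 1.9059e+6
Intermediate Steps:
q = -1430 (q = -454 - 976 = -1430)
R(X) = (182 + X)/(-1430 + X) (R(X) = (X + 182)/(X - 1430) = (182 + X)/(-1430 + X))
R(-2216) - 1*(-1905905) = (182 - 2216)/(-1430 - 2216) - 1*(-1905905) = -2034/(-3646) + 1905905 = -1/3646*(-2034) + 1905905 = 1017/1823 + 1905905 = 3474465832/1823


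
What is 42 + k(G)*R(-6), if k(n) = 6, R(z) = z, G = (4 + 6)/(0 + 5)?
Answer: 6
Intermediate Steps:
G = 2 (G = 10/5 = 10*(⅕) = 2)
42 + k(G)*R(-6) = 42 + 6*(-6) = 42 - 36 = 6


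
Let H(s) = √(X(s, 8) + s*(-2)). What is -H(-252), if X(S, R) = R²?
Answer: -2*√142 ≈ -23.833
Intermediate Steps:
H(s) = √(64 - 2*s) (H(s) = √(8² + s*(-2)) = √(64 - 2*s))
-H(-252) = -√(64 - 2*(-252)) = -√(64 + 504) = -√568 = -2*√142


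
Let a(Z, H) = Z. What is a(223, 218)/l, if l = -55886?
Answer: -223/55886 ≈ -0.0039903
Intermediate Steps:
a(223, 218)/l = 223/(-55886) = 223*(-1/55886) = -223/55886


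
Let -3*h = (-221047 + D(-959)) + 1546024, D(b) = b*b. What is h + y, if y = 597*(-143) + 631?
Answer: -2498878/3 ≈ -8.3296e+5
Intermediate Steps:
D(b) = b**2
h = -2244658/3 (h = -((-221047 + (-959)**2) + 1546024)/3 = -((-221047 + 919681) + 1546024)/3 = -(698634 + 1546024)/3 = -1/3*2244658 = -2244658/3 ≈ -7.4822e+5)
y = -84740 (y = -85371 + 631 = -84740)
h + y = -2244658/3 - 84740 = -2498878/3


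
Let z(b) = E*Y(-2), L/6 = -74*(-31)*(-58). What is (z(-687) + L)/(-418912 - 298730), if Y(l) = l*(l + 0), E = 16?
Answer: 399124/358821 ≈ 1.1123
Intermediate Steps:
L = -798312 (L = 6*(-74*(-31)*(-58)) = 6*(2294*(-58)) = 6*(-133052) = -798312)
Y(l) = l**2 (Y(l) = l*l = l**2)
z(b) = 64 (z(b) = 16*(-2)**2 = 16*4 = 64)
(z(-687) + L)/(-418912 - 298730) = (64 - 798312)/(-418912 - 298730) = -798248/(-717642) = -798248*(-1/717642) = 399124/358821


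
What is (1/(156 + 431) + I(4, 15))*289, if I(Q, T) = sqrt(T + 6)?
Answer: 289/587 + 289*sqrt(21) ≈ 1324.9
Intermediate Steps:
I(Q, T) = sqrt(6 + T)
(1/(156 + 431) + I(4, 15))*289 = (1/(156 + 431) + sqrt(6 + 15))*289 = (1/587 + sqrt(21))*289 = 289/587 + 289*sqrt(21)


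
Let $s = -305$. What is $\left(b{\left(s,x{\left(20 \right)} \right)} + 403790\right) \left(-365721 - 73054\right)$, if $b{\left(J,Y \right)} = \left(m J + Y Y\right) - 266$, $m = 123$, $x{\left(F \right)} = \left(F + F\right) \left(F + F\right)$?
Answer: $-1283859598975$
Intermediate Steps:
$x{\left(F \right)} = 4 F^{2}$ ($x{\left(F \right)} = 2 F 2 F = 4 F^{2}$)
$b{\left(J,Y \right)} = -266 + Y^{2} + 123 J$ ($b{\left(J,Y \right)} = \left(123 J + Y Y\right) - 266 = \left(123 J + Y^{2}\right) - 266 = \left(Y^{2} + 123 J\right) - 266 = -266 + Y^{2} + 123 J$)
$\left(b{\left(s,x{\left(20 \right)} \right)} + 403790\right) \left(-365721 - 73054\right) = \left(\left(-266 + \left(4 \cdot 20^{2}\right)^{2} + 123 \left(-305\right)\right) + 403790\right) \left(-365721 - 73054\right) = \left(\left(-266 + \left(4 \cdot 400\right)^{2} - 37515\right) + 403790\right) \left(-438775\right) = \left(\left(-266 + 1600^{2} - 37515\right) + 403790\right) \left(-438775\right) = \left(\left(-266 + 2560000 - 37515\right) + 403790\right) \left(-438775\right) = \left(2522219 + 403790\right) \left(-438775\right) = 2926009 \left(-438775\right) = -1283859598975$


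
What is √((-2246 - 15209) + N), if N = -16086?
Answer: I*√33541 ≈ 183.14*I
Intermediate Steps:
√((-2246 - 15209) + N) = √((-2246 - 15209) - 16086) = √(-17455 - 16086) = √(-33541) = I*√33541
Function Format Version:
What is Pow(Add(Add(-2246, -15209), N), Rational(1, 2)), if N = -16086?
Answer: Mul(I, Pow(33541, Rational(1, 2))) ≈ Mul(183.14, I)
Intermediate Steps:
Pow(Add(Add(-2246, -15209), N), Rational(1, 2)) = Pow(Add(Add(-2246, -15209), -16086), Rational(1, 2)) = Pow(Add(-17455, -16086), Rational(1, 2)) = Pow(-33541, Rational(1, 2)) = Mul(I, Pow(33541, Rational(1, 2)))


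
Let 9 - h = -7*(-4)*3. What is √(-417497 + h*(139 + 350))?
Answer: 2*I*√113543 ≈ 673.92*I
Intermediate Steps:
h = -75 (h = 9 - (-7*(-4))*3 = 9 - 28*3 = 9 - 1*84 = 9 - 84 = -75)
√(-417497 + h*(139 + 350)) = √(-417497 - 75*(139 + 350)) = √(-417497 - 75*489) = √(-417497 - 36675) = √(-454172) = 2*I*√113543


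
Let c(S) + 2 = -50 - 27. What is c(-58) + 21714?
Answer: 21635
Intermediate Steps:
c(S) = -79 (c(S) = -2 + (-50 - 27) = -2 - 77 = -79)
c(-58) + 21714 = -79 + 21714 = 21635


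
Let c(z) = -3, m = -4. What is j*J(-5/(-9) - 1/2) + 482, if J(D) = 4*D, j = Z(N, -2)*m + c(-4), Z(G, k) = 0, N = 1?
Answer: 1444/3 ≈ 481.33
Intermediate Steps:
j = -3 (j = 0*(-4) - 3 = 0 - 3 = -3)
j*J(-5/(-9) - 1/2) + 482 = -12*(-5/(-9) - 1/2) + 482 = -12*(-5*(-⅑) - 1*½) + 482 = -12*(5/9 - ½) + 482 = -12/18 + 482 = -3*2/9 + 482 = -⅔ + 482 = 1444/3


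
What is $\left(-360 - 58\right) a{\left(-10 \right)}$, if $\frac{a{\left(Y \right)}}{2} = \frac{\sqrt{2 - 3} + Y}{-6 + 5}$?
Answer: $-8360 + 836 i \approx -8360.0 + 836.0 i$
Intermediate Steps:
$a{\left(Y \right)} = - 2 i - 2 Y$ ($a{\left(Y \right)} = 2 \frac{\sqrt{2 - 3} + Y}{-6 + 5} = 2 \frac{\sqrt{-1} + Y}{-1} = 2 \left(i + Y\right) \left(-1\right) = 2 \left(- i - Y\right) = - 2 i - 2 Y$)
$\left(-360 - 58\right) a{\left(-10 \right)} = \left(-360 - 58\right) \left(- 2 i - -20\right) = - 418 \left(- 2 i + 20\right) = - 418 \left(20 - 2 i\right) = -8360 + 836 i$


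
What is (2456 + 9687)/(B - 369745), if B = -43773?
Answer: -12143/413518 ≈ -0.029365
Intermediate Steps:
(2456 + 9687)/(B - 369745) = (2456 + 9687)/(-43773 - 369745) = 12143/(-413518) = 12143*(-1/413518) = -12143/413518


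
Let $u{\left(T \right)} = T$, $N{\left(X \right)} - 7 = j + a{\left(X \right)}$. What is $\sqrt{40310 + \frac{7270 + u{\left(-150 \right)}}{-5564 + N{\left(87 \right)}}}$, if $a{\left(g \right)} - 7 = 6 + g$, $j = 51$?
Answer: $\frac{\sqrt{294503662110}}{2703} \approx 200.77$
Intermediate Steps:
$a{\left(g \right)} = 13 + g$ ($a{\left(g \right)} = 7 + \left(6 + g\right) = 13 + g$)
$N{\left(X \right)} = 71 + X$ ($N{\left(X \right)} = 7 + \left(51 + \left(13 + X\right)\right) = 7 + \left(64 + X\right) = 71 + X$)
$\sqrt{40310 + \frac{7270 + u{\left(-150 \right)}}{-5564 + N{\left(87 \right)}}} = \sqrt{40310 + \frac{7270 - 150}{-5564 + \left(71 + 87\right)}} = \sqrt{40310 + \frac{7120}{-5564 + 158}} = \sqrt{40310 + \frac{7120}{-5406}} = \sqrt{40310 + 7120 \left(- \frac{1}{5406}\right)} = \sqrt{40310 - \frac{3560}{2703}} = \sqrt{\frac{108954370}{2703}} = \frac{\sqrt{294503662110}}{2703}$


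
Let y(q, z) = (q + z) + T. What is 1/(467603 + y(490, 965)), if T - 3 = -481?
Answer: 1/468580 ≈ 2.1341e-6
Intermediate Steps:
T = -478 (T = 3 - 481 = -478)
y(q, z) = -478 + q + z (y(q, z) = (q + z) - 478 = -478 + q + z)
1/(467603 + y(490, 965)) = 1/(467603 + (-478 + 490 + 965)) = 1/(467603 + 977) = 1/468580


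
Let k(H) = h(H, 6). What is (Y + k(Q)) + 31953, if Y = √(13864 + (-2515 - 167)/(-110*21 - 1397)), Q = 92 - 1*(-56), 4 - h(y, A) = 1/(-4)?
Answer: 127829/4 + √190526936710/3707 ≈ 32075.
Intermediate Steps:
h(y, A) = 17/4 (h(y, A) = 4 - 1/(-4) = 4 - 1*(-¼) = 4 + ¼ = 17/4)
Q = 148 (Q = 92 + 56 = 148)
k(H) = 17/4
Y = √190526936710/3707 (Y = √(13864 - 2682/(-2310 - 1397)) = √(13864 - 2682/(-3707)) = √(13864 - 2682*(-1/3707)) = √(13864 + 2682/3707) = √(51396530/3707) = √190526936710/3707 ≈ 117.75)
(Y + k(Q)) + 31953 = (√190526936710/3707 + 17/4) + 31953 = (17/4 + √190526936710/3707) + 31953 = 127829/4 + √190526936710/3707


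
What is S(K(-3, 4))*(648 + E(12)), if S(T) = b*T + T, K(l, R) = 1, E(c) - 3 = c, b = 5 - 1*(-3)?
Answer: 5967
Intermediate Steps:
b = 8 (b = 5 + 3 = 8)
E(c) = 3 + c
S(T) = 9*T (S(T) = 8*T + T = 9*T)
S(K(-3, 4))*(648 + E(12)) = (9*1)*(648 + (3 + 12)) = 9*(648 + 15) = 9*663 = 5967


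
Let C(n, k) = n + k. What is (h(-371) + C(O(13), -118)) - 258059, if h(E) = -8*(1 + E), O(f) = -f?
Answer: -255230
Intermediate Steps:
C(n, k) = k + n
h(E) = -8 - 8*E
(h(-371) + C(O(13), -118)) - 258059 = ((-8 - 8*(-371)) + (-118 - 1*13)) - 258059 = ((-8 + 2968) + (-118 - 13)) - 258059 = (2960 - 131) - 258059 = 2829 - 258059 = -255230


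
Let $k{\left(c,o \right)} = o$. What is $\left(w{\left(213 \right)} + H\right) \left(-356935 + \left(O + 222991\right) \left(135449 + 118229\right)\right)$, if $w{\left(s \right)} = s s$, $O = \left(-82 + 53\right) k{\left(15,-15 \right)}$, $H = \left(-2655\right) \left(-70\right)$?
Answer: $13105008260235567$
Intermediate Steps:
$H = 185850$
$O = 435$ ($O = \left(-82 + 53\right) \left(-15\right) = \left(-29\right) \left(-15\right) = 435$)
$w{\left(s \right)} = s^{2}$
$\left(w{\left(213 \right)} + H\right) \left(-356935 + \left(O + 222991\right) \left(135449 + 118229\right)\right) = \left(213^{2} + 185850\right) \left(-356935 + \left(435 + 222991\right) \left(135449 + 118229\right)\right) = \left(45369 + 185850\right) \left(-356935 + 223426 \cdot 253678\right) = 231219 \left(-356935 + 56678260828\right) = 231219 \cdot 56677903893 = 13105008260235567$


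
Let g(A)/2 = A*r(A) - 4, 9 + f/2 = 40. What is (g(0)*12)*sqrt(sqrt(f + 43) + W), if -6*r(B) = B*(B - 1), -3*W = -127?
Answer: -32*sqrt(381 + 9*sqrt(105)) ≈ -696.12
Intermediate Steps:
W = 127/3 (W = -1/3*(-127) = 127/3 ≈ 42.333)
r(B) = -B*(-1 + B)/6 (r(B) = -B*(B - 1)/6 = -B*(-1 + B)/6)
f = 62 (f = -18 + 2*40 = -18 + 80 = 62)
g(A) = -8 + A**2*(1 - A)/3 (g(A) = 2*(A*(A*(1 - A)/6) - 4) = 2*(A**2*(1 - A)/6 - 4) = 2*(-4 + A**2*(1 - A)/6) = -8 + A**2*(1 - A)/3)
(g(0)*12)*sqrt(sqrt(f + 43) + W) = ((-8 + (1/3)*0**2*(1 - 1*0))*12)*sqrt(sqrt(62 + 43) + 127/3) = ((-8 + (1/3)*0*(1 + 0))*12)*sqrt(sqrt(105) + 127/3) = ((-8 + (1/3)*0*1)*12)*sqrt(127/3 + sqrt(105)) = ((-8 + 0)*12)*sqrt(127/3 + sqrt(105)) = (-8*12)*sqrt(127/3 + sqrt(105)) = -96*sqrt(127/3 + sqrt(105))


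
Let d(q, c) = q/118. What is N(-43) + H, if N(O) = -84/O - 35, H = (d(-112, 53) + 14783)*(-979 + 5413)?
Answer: 166284063503/2537 ≈ 6.5544e+7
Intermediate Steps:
d(q, c) = q/118 (d(q, c) = q*(1/118) = q/118)
H = 3867073194/59 (H = ((1/118)*(-112) + 14783)*(-979 + 5413) = (-56/59 + 14783)*4434 = (872141/59)*4434 = 3867073194/59 ≈ 6.5544e+7)
N(O) = -35 - 84/O
N(-43) + H = (-35 - 84/(-43)) + 3867073194/59 = (-35 - 84*(-1/43)) + 3867073194/59 = (-35 + 84/43) + 3867073194/59 = -1421/43 + 3867073194/59 = 166284063503/2537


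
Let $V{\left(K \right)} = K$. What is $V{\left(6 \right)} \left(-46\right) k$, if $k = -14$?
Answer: $3864$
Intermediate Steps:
$V{\left(6 \right)} \left(-46\right) k = 6 \left(-46\right) \left(-14\right) = \left(-276\right) \left(-14\right) = 3864$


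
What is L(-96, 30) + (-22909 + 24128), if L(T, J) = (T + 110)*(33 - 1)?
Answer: 1667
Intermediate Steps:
L(T, J) = 3520 + 32*T (L(T, J) = (110 + T)*32 = 3520 + 32*T)
L(-96, 30) + (-22909 + 24128) = (3520 + 32*(-96)) + (-22909 + 24128) = (3520 - 3072) + 1219 = 448 + 1219 = 1667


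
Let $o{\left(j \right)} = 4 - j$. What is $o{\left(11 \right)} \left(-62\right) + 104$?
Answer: $538$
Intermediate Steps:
$o{\left(11 \right)} \left(-62\right) + 104 = \left(4 - 11\right) \left(-62\right) + 104 = \left(-7\right) \left(-62\right) + 104 = 434 + 104 = 538$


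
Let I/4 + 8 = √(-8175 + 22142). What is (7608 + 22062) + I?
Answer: 29638 + 4*√13967 ≈ 30111.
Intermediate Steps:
I = -32 + 4*√13967 (I = -32 + 4*√(-8175 + 22142) = -32 + 4*√13967 ≈ 440.73)
(7608 + 22062) + I = (7608 + 22062) + (-32 + 4*√13967) = 29670 + (-32 + 4*√13967) = 29638 + 4*√13967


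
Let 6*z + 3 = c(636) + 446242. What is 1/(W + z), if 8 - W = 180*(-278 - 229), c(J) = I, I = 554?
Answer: 2/331467 ≈ 6.0338e-6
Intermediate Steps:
c(J) = 554
z = 148931/2 (z = -½ + (554 + 446242)/6 = -½ + (⅙)*446796 = -½ + 74466 = 148931/2 ≈ 74466.)
W = 91268 (W = 8 - 180*(-278 - 229) = 8 - 180*(-507) = 8 - 1*(-91260) = 8 + 91260 = 91268)
1/(W + z) = 1/(91268 + 148931/2) = 1/(331467/2) = 2/331467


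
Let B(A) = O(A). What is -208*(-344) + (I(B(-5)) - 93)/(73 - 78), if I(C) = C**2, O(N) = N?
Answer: 357828/5 ≈ 71566.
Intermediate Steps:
B(A) = A
-208*(-344) + (I(B(-5)) - 93)/(73 - 78) = -208*(-344) + ((-5)**2 - 93)/(73 - 78) = 71552 + (25 - 93)/(-5) = 71552 - 68*(-1/5) = 71552 + 68/5 = 357828/5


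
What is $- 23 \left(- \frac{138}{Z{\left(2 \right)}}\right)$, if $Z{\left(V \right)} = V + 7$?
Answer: $\frac{1058}{3} \approx 352.67$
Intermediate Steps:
$Z{\left(V \right)} = 7 + V$
$- 23 \left(- \frac{138}{Z{\left(2 \right)}}\right) = - 23 \left(- \frac{138}{7 + 2}\right) = - 23 \left(- \frac{138}{9}\right) = - 23 \left(\left(-138\right) \frac{1}{9}\right) = \left(-23\right) \left(- \frac{46}{3}\right) = \frac{1058}{3}$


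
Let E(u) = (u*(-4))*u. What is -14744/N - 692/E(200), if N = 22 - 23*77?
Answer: 590062577/69960000 ≈ 8.4343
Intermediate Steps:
E(u) = -4*u² (E(u) = (-4*u)*u = -4*u²)
N = -1749 (N = 22 - 1771 = -1749)
-14744/N - 692/E(200) = -14744/(-1749) - 692/((-4*200²)) = -14744*(-1/1749) - 692/((-4*40000)) = 14744/1749 - 692/(-160000) = 14744/1749 - 692*(-1/160000) = 14744/1749 + 173/40000 = 590062577/69960000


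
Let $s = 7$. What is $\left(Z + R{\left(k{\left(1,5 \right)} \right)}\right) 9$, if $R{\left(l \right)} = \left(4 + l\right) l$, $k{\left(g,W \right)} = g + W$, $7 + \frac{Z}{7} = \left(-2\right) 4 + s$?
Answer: $36$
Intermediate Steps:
$Z = -56$ ($Z = -49 + 7 \left(\left(-2\right) 4 + 7\right) = -49 + 7 \left(-8 + 7\right) = -49 + 7 \left(-1\right) = -49 - 7 = -56$)
$k{\left(g,W \right)} = W + g$
$R{\left(l \right)} = l \left(4 + l\right)$
$\left(Z + R{\left(k{\left(1,5 \right)} \right)}\right) 9 = \left(-56 + \left(5 + 1\right) \left(4 + \left(5 + 1\right)\right)\right) 9 = \left(-56 + 6 \left(4 + 6\right)\right) 9 = \left(-56 + 6 \cdot 10\right) 9 = \left(-56 + 60\right) 9 = 4 \cdot 9 = 36$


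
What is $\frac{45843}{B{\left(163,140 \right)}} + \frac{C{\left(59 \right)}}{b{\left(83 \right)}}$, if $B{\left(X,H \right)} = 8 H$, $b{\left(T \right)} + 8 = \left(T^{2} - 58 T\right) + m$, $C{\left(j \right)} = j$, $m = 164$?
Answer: $\frac{14620259}{356960} \approx 40.958$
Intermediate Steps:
$b{\left(T \right)} = 156 + T^{2} - 58 T$ ($b{\left(T \right)} = -8 + \left(\left(T^{2} - 58 T\right) + 164\right) = -8 + \left(164 + T^{2} - 58 T\right) = 156 + T^{2} - 58 T$)
$\frac{45843}{B{\left(163,140 \right)}} + \frac{C{\left(59 \right)}}{b{\left(83 \right)}} = \frac{45843}{8 \cdot 140} + \frac{59}{156 + 83^{2} - 4814} = \frac{45843}{1120} + \frac{59}{156 + 6889 - 4814} = 45843 \cdot \frac{1}{1120} + \frac{59}{2231} = \frac{6549}{160} + 59 \cdot \frac{1}{2231} = \frac{6549}{160} + \frac{59}{2231} = \frac{14620259}{356960}$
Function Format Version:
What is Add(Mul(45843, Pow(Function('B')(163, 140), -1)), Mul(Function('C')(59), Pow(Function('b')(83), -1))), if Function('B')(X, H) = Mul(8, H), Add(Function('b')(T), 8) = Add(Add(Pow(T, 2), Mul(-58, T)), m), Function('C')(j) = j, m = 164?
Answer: Rational(14620259, 356960) ≈ 40.958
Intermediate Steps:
Function('b')(T) = Add(156, Pow(T, 2), Mul(-58, T)) (Function('b')(T) = Add(-8, Add(Add(Pow(T, 2), Mul(-58, T)), 164)) = Add(-8, Add(164, Pow(T, 2), Mul(-58, T))) = Add(156, Pow(T, 2), Mul(-58, T)))
Add(Mul(45843, Pow(Function('B')(163, 140), -1)), Mul(Function('C')(59), Pow(Function('b')(83), -1))) = Add(Mul(45843, Pow(Mul(8, 140), -1)), Mul(59, Pow(Add(156, Pow(83, 2), Mul(-58, 83)), -1))) = Add(Mul(45843, Pow(1120, -1)), Mul(59, Pow(Add(156, 6889, -4814), -1))) = Add(Mul(45843, Rational(1, 1120)), Mul(59, Pow(2231, -1))) = Add(Rational(6549, 160), Mul(59, Rational(1, 2231))) = Add(Rational(6549, 160), Rational(59, 2231)) = Rational(14620259, 356960)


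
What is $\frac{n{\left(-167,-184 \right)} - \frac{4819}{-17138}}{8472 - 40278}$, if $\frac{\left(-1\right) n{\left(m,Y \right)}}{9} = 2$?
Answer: $\frac{303665}{545091228} \approx 0.00055709$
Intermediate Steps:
$n{\left(m,Y \right)} = -18$ ($n{\left(m,Y \right)} = \left(-9\right) 2 = -18$)
$\frac{n{\left(-167,-184 \right)} - \frac{4819}{-17138}}{8472 - 40278} = \frac{-18 - \frac{4819}{-17138}}{8472 - 40278} = \frac{-18 - - \frac{4819}{17138}}{-31806} = \left(-18 + \frac{4819}{17138}\right) \left(- \frac{1}{31806}\right) = \left(- \frac{303665}{17138}\right) \left(- \frac{1}{31806}\right) = \frac{303665}{545091228}$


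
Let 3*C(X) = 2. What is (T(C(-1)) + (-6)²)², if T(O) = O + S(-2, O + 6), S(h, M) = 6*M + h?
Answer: 50176/9 ≈ 5575.1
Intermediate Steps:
C(X) = ⅔ (C(X) = (⅓)*2 = ⅔)
S(h, M) = h + 6*M
T(O) = 34 + 7*O (T(O) = O + (-2 + 6*(O + 6)) = O + (-2 + 6*(6 + O)) = O + (-2 + (36 + 6*O)) = O + (34 + 6*O) = 34 + 7*O)
(T(C(-1)) + (-6)²)² = ((34 + 7*(⅔)) + (-6)²)² = ((34 + 14/3) + 36)² = (116/3 + 36)² = (224/3)² = 50176/9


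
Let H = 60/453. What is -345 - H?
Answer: -52115/151 ≈ -345.13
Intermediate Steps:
H = 20/151 (H = 60*(1/453) = 20/151 ≈ 0.13245)
-345 - H = -345 - 1*20/151 = -345 - 20/151 = -52115/151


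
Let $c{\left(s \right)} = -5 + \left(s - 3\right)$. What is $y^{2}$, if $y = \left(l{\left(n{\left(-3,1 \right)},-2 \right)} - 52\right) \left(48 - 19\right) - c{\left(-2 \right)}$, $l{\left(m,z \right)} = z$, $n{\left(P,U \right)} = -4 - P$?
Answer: $2421136$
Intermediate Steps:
$c{\left(s \right)} = -8 + s$ ($c{\left(s \right)} = -5 + \left(-3 + s\right) = -8 + s$)
$y = -1556$ ($y = \left(-2 - 52\right) \left(48 - 19\right) - \left(-8 - 2\right) = \left(-54\right) 29 - -10 = -1566 + 10 = -1556$)
$y^{2} = \left(-1556\right)^{2} = 2421136$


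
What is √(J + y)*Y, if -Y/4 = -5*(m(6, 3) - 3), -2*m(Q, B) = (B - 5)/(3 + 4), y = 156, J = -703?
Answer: -400*I*√547/7 ≈ -1336.5*I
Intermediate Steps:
m(Q, B) = 5/14 - B/14 (m(Q, B) = -(B - 5)/(2*(3 + 4)) = -(-5 + B)/(2*7) = -(-5/7 + B/7)/2 = 5/14 - B/14)
Y = -400/7 (Y = -(-20)*((5/14 - 1/14*3) - 3) = -(-20)*((5/14 - 3/14) - 3) = -(-20)*(⅐ - 3) = -(-20)*(-20)/7 = -4*100/7 = -400/7 ≈ -57.143)
√(J + y)*Y = √(-703 + 156)*(-400/7) = √(-547)*(-400/7) = (I*√547)*(-400/7) = -400*I*√547/7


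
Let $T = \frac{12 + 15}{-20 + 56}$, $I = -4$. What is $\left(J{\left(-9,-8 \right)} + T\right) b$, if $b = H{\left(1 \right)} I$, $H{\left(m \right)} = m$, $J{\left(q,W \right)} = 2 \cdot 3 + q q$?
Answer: $-351$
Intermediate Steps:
$J{\left(q,W \right)} = 6 + q^{2}$
$b = -4$ ($b = 1 \left(-4\right) = -4$)
$T = \frac{3}{4}$ ($T = \frac{27}{36} = 27 \cdot \frac{1}{36} = \frac{3}{4} \approx 0.75$)
$\left(J{\left(-9,-8 \right)} + T\right) b = \left(\left(6 + \left(-9\right)^{2}\right) + \frac{3}{4}\right) \left(-4\right) = \left(\left(6 + 81\right) + \frac{3}{4}\right) \left(-4\right) = \left(87 + \frac{3}{4}\right) \left(-4\right) = \frac{351}{4} \left(-4\right) = -351$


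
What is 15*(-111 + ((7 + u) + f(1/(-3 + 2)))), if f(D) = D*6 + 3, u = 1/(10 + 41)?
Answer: -27280/17 ≈ -1604.7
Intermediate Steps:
u = 1/51 ≈ 0.019608
f(D) = 3 + 6*D (f(D) = 6*D + 3 = 3 + 6*D)
15*(-111 + ((7 + u) + f(1/(-3 + 2)))) = 15*(-111 + ((7 + 1/51) + (3 + 6/(-3 + 2)))) = 15*(-111 + (358/51 + (3 + 6/(-1)))) = 15*(-111 + (358/51 + (3 + 6*(-1)))) = 15*(-111 + (358/51 + (3 - 6))) = 15*(-111 + (358/51 - 3)) = 15*(-111 + 205/51) = 15*(-5456/51) = -27280/17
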